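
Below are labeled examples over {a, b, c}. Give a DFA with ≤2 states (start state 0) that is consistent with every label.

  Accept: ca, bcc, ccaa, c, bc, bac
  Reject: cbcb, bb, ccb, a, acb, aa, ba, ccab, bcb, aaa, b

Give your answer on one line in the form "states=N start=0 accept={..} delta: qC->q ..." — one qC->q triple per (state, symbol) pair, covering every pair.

Grow the machine one transition at a time. Run the examples from 0; the earliest place one falls off (shortest prefix, ties alphabetical) gets sent to the lowest-numbered state that keeps every Accept/Reject pair distinguishable — a pair clashes when both reach the same state with identical unread suffix — and to a fresh state only if none does.
a: 0a undefined. 0a->0: ok.
b: 0b undefined. 0b->0: ok.
c: 0c undefined. 0c->0: no, ca/cbcb meet in 0. Open state 1: 0c->1.
ca: 1a undefined. 1a->0: no, ca/bb meet in 0. 1a->1: ok.
cb: 1b undefined. 1b->0: ok.
cc: 1c undefined. 1c->0: no, bcc/cbcb meet in 0. 1c->1: ok.
All examples now run through 2 states with every (state, symbol) defined. Accept strings end in {1}, Reject strings end in {0}; accept={1}.

states=2 start=0 accept={1} delta: 0a->0 0b->0 0c->1 1a->1 1b->0 1c->1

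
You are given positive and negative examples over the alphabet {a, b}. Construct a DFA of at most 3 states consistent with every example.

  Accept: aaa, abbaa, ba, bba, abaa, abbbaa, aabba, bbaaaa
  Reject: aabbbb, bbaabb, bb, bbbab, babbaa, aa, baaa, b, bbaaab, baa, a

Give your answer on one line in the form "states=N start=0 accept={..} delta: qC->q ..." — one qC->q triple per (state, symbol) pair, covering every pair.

states=3 start=0 accept={0} delta: 0a->1 0b->2 1a->2 1b->1 2a->0 2b->2

Grow the machine one transition at a time. Run the examples from 0; the earliest place one falls off (shortest prefix, ties alphabetical) gets sent to the lowest-numbered state that keeps every Accept/Reject pair distinguishable — a pair clashes when both reach the same state with identical unread suffix — and to a fresh state only if none does.
a: 0a undefined. 0a->0: no, aaa/aa meet in 0. Open state 1: 0a->1.
b: 0b undefined. 0b->0: no, aaa/baaa meet in 1 with "aa" left. 0b->1: no, aaa/baa meet in 1 with "aa" left. Open state 2: 0b->2.
aa: 1a undefined. 1a->0: no, aaa/a meet in 1. 1a->1: no, aaa/aa meet in 1. 1a->2: ok.
ab: 1b undefined. 1b->0: no, abbaa/baa meet in 2 with "aa" left. 1b->1: ok.
ba: 2a undefined. 2a->0: ok.
bb: 2b undefined. 2b->0: no, aaa/bb meet in 0. 2b->1: no, aaa/babbaa meet in 0. 2b->2: ok.
All examples now run through 3 states with every (state, symbol) defined. Accept strings end in {0}, Reject strings end in {1,2}; accept={0}.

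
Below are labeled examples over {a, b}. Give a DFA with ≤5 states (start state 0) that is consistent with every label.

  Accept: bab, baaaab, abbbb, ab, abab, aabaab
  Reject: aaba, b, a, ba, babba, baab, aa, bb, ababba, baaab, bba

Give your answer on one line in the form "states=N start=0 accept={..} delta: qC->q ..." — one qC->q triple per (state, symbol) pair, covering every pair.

Grow the machine one transition at a time. Run the examples from 0; the earliest place one falls off (shortest prefix, ties alphabetical) gets sent to the lowest-numbered state that keeps every Accept/Reject pair distinguishable — a pair clashes when both reach the same state with identical unread suffix — and to a fresh state only if none does.
a: 0a undefined. 0a->0: no, ab/b meet in 0 with "b" left. Open state 1: 0a->1.
b: 0b undefined. 0b->0: ok.
aa: 1a undefined. 1a->0: no, bab/baaab meet in 1 with "b" left. 1a->1: no, bab/baab meet in 1 with "b" left. Open state 2: 1a->2.
ab: 1b undefined. 1b->0: no, bab/b meet in 0. 1b->1: no, bab/a meet in 1. 1b->2: no, bab/aa meet in 2. Open state 3: 1b->3.
aab: 2b undefined. 2b->0: no, aabaab/b meet in 0. 2b->1: no, aabaab/baaab meet in 2 with "ab" left. 2b->2: ok.
aba: 3a undefined. 3a->0: no, abab/b meet in 0. 3a->1: ok.
abb: 3b undefined. 3b->0: no, abbbb/b meet in 0. 3b->1: no, abbbb/a meet in 1. 3b->2: no, abbbb/baab meet in 2. 3b->3: ok.
aaba: 2a undefined. 2a->0: ok.
All examples now run through 4 states with every (state, symbol) defined. Accept strings end in {3}, Reject strings end in {0,1,2}; accept={3}.

states=4 start=0 accept={3} delta: 0a->1 0b->0 1a->2 1b->3 2a->0 2b->2 3a->1 3b->3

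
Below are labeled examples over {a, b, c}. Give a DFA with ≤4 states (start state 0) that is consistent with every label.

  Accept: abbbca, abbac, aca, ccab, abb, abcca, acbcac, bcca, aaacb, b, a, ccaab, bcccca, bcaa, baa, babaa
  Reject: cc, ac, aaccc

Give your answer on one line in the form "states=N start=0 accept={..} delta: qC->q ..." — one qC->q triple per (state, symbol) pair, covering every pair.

states=4 start=0 accept={0,1,3} delta: 0a->0 0b->1 0c->2 1a->0 1b->3 1c->0 2a->0 2b->3 2c->2 3a->1 3b->0 3c->3

Fold the examples into a partial DFA from state 0: repeatedly fix the first undefined (state, symbol) met by the shortest-then-alphabetical prefix, trying targets in increasing order and rejecting any under which an Accept and a Reject string meet in one state with the same remainder; add a state when all current targets are rejected. Accepting states are where Accept strings end.
a: 0a undefined. 0a->0: ok.
b: 0b undefined. 0b->0: no, abbac/ac meet in 0 with "c" left. Open state 1: 0b->1.
c: 0c undefined. 0c->0: no, aca/cc meet in 0. 0c->1: no, b/ac meet in 1. Open state 2: 0c->2.
ba: 1a undefined. 1a->0: ok.
bc: 1c undefined. 1c->0: ok.
cc: 2c undefined. 2c->0: no, a/cc meet in 0. 2c->1: no, ccab/cc meet in 1. 2c->2: ok.
abb: 1b undefined. 1b->0: no, abbac/cc meet in 2. 1b->1: no, abbac/cc meet in 2. 1b->2: no, abb/cc meet in 2. Open state 3: 1b->3.
aca: 2a undefined. 2a->0: ok.
acb: 2b undefined. 2b->0: no, acbcac/cc meet in 2. 2b->1: no, acbcac/cc meet in 2. 2b->2: no, acbcac/cc meet in 2. 2b->3: ok.
abba: 3a undefined. 3a->0: no, abbac/cc meet in 2. 3a->1: ok.
abbb: 3b undefined. 3b->0: ok.
acbc: 3c undefined. 3c->0: no, acbcac/cc meet in 2. 3c->1: no, acbcac/cc meet in 2. 3c->2: no, acbcac/cc meet in 2. 3c->3: ok.
All examples now run through 4 states with every (state, symbol) defined. Accept strings end in {0,1,3}, Reject strings end in {2}; accept={0,1,3}.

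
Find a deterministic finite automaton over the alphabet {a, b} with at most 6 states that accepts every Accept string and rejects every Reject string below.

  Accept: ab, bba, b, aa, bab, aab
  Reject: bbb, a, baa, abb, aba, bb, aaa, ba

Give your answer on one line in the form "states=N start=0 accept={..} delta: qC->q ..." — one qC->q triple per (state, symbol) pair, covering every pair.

Grow the machine one transition at a time. Run the examples from 0; the earliest place one falls off (shortest prefix, ties alphabetical) gets sent to the lowest-numbered state that keeps every Accept/Reject pair distinguishable — a pair clashes when both reach the same state with identical unread suffix — and to a fresh state only if none does.
a: 0a undefined. 0a->0: no, aa/a meet in 0. Open state 1: 0a->1.
b: 0b undefined. 0b->0: no, bba/a meet in 1. 0b->1: no, ab/bb meet in 1 with "b" left. Open state 2: 0b->2.
aa: 1a undefined. 1a->0: ok.
ab: 1b undefined. 1b->0: no, b/abb meet in 2. 1b->1: no, ab/a meet in 1. 1b->2: ok.
ba: 2a undefined. 2a->0: no, aa/aba meet in 0. 2a->1: no, aa/baa meet in 0. 2a->2: no, ab/baa meet in 2. Open state 3: 2a->3.
bb: 2b undefined. 2b->0: no, ab/bbb meet in 2. 2b->1: no, ab/bbb meet in 2. 2b->2: no, ab/bbb meet in 2. 2b->3: no, bba/baa meet in 3 with "a" left. Open state 4: 2b->4.
baa: 3a undefined. 3a->0: no, aa/baa meet in 0. 3a->1: ok.
bab: 3b undefined. 3b->0: ok.
bba: 4a undefined. 4a->0: ok.
bbb: 4b undefined. 4b->0: no, bba/bbb meet in 0. 4b->1: ok.
All examples now run through 5 states with every (state, symbol) defined. Accept strings end in {0,2}, Reject strings end in {1,3,4}; accept={0,2}.

states=5 start=0 accept={0,2} delta: 0a->1 0b->2 1a->0 1b->2 2a->3 2b->4 3a->1 3b->0 4a->0 4b->1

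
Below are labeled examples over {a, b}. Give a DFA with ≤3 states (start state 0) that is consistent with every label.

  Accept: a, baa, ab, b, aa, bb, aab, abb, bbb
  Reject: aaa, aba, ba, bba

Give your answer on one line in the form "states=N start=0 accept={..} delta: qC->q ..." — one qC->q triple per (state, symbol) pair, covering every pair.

states=3 start=0 accept={1,2} delta: 0a->1 0b->2 1a->2 1b->2 2a->0 2b->2

Fold the examples into a partial DFA from state 0: repeatedly fix the first undefined (state, symbol) met by the shortest-then-alphabetical prefix, trying targets in increasing order and rejecting any under which an Accept and a Reject string meet in one state with the same remainder; add a state when all current targets are rejected. Accepting states are where Accept strings end.
a: 0a undefined. 0a->0: no, a/aaa meet in 0. Open state 1: 0a->1.
b: 0b undefined. 0b->0: no, a/ba meet in 1. 0b->1: no, baa/aaa meet in 1 with "aa" left. Open state 2: 0b->2.
aa: 1a undefined. 1a->0: no, a/aaa meet in 1. 1a->1: no, a/aaa meet in 1. 1a->2: ok.
ab: 1b undefined. 1b->0: no, a/aba meet in 1. 1b->1: no, b/aba meet in 2. 1b->2: ok.
ba: 2a undefined. 2a->0: ok.
bb: 2b undefined. 2b->0: no, a/bba meet in 1. 2b->1: no, ab/bba meet in 2. 2b->2: ok.
All examples now run through 3 states with every (state, symbol) defined. Accept strings end in {1,2}, Reject strings end in {0}; accept={1,2}.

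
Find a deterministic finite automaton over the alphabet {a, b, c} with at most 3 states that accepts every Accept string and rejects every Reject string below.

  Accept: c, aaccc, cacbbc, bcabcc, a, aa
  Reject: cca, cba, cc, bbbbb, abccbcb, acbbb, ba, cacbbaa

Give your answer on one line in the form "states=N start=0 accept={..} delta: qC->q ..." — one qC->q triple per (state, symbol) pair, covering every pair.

State merging on the prefix tree: take the shortest (then alphabetical) example prefix whose next move is undefined and point that move at state 0, else 1, else 2, ...; a target is out if some Accept/Reject pair would then sit in one state with the same input left (inseparable). If every existing state is out, open a new one.
a: 0a undefined. 0a->0: ok.
b: 0b undefined. 0b->0: no, a/bbbbb meet in 0. Open state 1: 0b->1.
c: 0c undefined. 0c->0: no, c/cca meet in 0. 0c->1: ok.
ba: 1a undefined. 1a->0: no, a/ba meet in 0. 1a->1: no, c/ba meet in 1. Open state 2: 1a->2.
bb: 1b undefined. 1b->0: no, c/bbbbb meet in 1. 1b->1: no, c/bbbbb meet in 1. 1b->2: ok.
bc: 1c undefined. 1c->0: no, a/cca meet in 0. 1c->1: no, c/cc meet in 1. 1c->2: ok.
bbb: 2b undefined. 2b->0: no, c/acbbb meet in 1. 2b->1: no, c/bbbbb meet in 1. 2b->2: ok.
bca: 2a undefined. 2a->0: no, a/cca meet in 0. 2a->1: no, c/cca meet in 1. 2a->2: ok.
cac: 2c undefined. 2c->0: ok.
All examples now run through 3 states with every (state, symbol) defined. Accept strings end in {0,1}, Reject strings end in {2}; accept={0,1}.

states=3 start=0 accept={0,1} delta: 0a->0 0b->1 0c->1 1a->2 1b->2 1c->2 2a->2 2b->2 2c->0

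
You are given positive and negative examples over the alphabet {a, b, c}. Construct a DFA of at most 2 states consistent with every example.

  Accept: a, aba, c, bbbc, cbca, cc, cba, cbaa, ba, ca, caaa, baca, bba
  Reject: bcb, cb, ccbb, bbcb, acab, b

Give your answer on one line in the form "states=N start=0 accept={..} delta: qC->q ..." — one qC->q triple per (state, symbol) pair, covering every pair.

Grow the machine one transition at a time. Run the examples from 0; the earliest place one falls off (shortest prefix, ties alphabetical) gets sent to the lowest-numbered state that keeps every Accept/Reject pair distinguishable — a pair clashes when both reach the same state with identical unread suffix — and to a fresh state only if none does.
a: 0a undefined. 0a->0: ok.
b: 0b undefined. 0b->0: no, a/b meet in 0. Open state 1: 0b->1.
c: 0c undefined. 0c->0: ok.
ba: 1a undefined. 1a->0: ok.
bb: 1b undefined. 1b->0: no, a/ccbb meet in 0. 1b->1: ok.
bc: 1c undefined. 1c->0: ok.
All examples now run through 2 states with every (state, symbol) defined. Accept strings end in {0}, Reject strings end in {1}; accept={0}.

states=2 start=0 accept={0} delta: 0a->0 0b->1 0c->0 1a->0 1b->1 1c->0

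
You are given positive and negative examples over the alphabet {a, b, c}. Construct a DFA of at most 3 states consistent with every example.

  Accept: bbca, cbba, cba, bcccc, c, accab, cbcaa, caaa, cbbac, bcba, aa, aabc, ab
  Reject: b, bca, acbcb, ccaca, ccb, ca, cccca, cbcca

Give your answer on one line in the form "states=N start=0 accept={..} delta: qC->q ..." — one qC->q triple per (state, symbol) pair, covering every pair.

states=3 start=0 accept={0,2} delta: 0a->1 0b->1 0c->0 1a->2 1b->2 1c->0 2a->0 2b->0 2c->1

Fold the examples into a partial DFA from state 0: repeatedly fix the first undefined (state, symbol) met by the shortest-then-alphabetical prefix, trying targets in increasing order and rejecting any under which an Accept and a Reject string meet in one state with the same remainder; add a state when all current targets are rejected. Accepting states are where Accept strings end.
a: 0a undefined. 0a->0: no, ab/b meet in 0 with "b" left. Open state 1: 0a->1.
b: 0b undefined. 0b->0: no, bbca/bca meet in 0 with "ca" left. 0b->1: ok.
c: 0c undefined. 0c->0: ok.
aa: 1a undefined. 1a->0: no, caaa/b meet in 1. 1a->1: no, cba/b meet in 1. Open state 2: 1a->2.
ab: 1b undefined. 1b->0: no, bbca/b meet in 1. 1b->1: no, bbca/bca meet in 1 with "ca" left. 1b->2: ok.
ac: 1c undefined. 1c->0: ok.
aab: 2b undefined. 2b->0: ok.
bbc: 2c undefined. 2c->0: no, bbca/b meet in 1. 2c->1: ok.
caaa: 2a undefined. 2a->0: ok.
All examples now run through 3 states with every (state, symbol) defined. Accept strings end in {0,2}, Reject strings end in {1}; accept={0,2}.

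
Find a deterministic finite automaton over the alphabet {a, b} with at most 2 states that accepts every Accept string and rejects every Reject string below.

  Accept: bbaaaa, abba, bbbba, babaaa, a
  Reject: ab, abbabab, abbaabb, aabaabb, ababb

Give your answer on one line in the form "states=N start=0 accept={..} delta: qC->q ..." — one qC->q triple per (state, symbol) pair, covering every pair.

states=2 start=0 accept={0} delta: 0a->0 0b->1 1a->0 1b->1

Grow the machine one transition at a time. Run the examples from 0; the earliest place one falls off (shortest prefix, ties alphabetical) gets sent to the lowest-numbered state that keeps every Accept/Reject pair distinguishable — a pair clashes when both reach the same state with identical unread suffix — and to a fresh state only if none does.
a: 0a undefined. 0a->0: ok.
b: 0b undefined. 0b->0: no, bbaaaa/ab meet in 0. Open state 1: 0b->1.
ba: 1a undefined. 1a->0: ok.
bb: 1b undefined. 1b->0: no, bbaaaa/abbaabb meet in 0. 1b->1: ok.
All examples now run through 2 states with every (state, symbol) defined. Accept strings end in {0}, Reject strings end in {1}; accept={0}.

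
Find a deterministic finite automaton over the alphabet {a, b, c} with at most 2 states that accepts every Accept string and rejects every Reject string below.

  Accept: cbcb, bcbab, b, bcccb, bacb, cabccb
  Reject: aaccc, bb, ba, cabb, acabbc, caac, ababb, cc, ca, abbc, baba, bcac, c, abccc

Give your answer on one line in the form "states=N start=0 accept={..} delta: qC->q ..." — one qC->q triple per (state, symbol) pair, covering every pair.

states=2 start=0 accept={1} delta: 0a->0 0b->1 0c->0 1a->0 1b->0 1c->0

State merging on the prefix tree: take the shortest (then alphabetical) example prefix whose next move is undefined and point that move at state 0, else 1, else 2, ...; a target is out if some Accept/Reject pair would then sit in one state with the same input left (inseparable). If every existing state is out, open a new one.
a: 0a undefined. 0a->0: ok.
b: 0b undefined. 0b->0: no, b/bb meet in 0. Open state 1: 0b->1.
c: 0c undefined. 0c->0: ok.
ba: 1a undefined. 1a->0: ok.
bb: 1b undefined. 1b->0: ok.
bc: 1c undefined. 1c->0: ok.
All examples now run through 2 states with every (state, symbol) defined. Accept strings end in {1}, Reject strings end in {0}; accept={1}.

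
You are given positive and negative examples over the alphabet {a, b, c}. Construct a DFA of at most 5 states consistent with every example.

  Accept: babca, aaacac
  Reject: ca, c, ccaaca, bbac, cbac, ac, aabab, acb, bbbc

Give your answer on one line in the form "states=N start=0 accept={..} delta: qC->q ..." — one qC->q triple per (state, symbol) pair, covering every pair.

states=3 start=0 accept={0} delta: 0a->0 0b->1 0c->1 1a->1 1b->2 1c->0 2a->0 2b->0 2c->0

Grow the machine one transition at a time. Run the examples from 0; the earliest place one falls off (shortest prefix, ties alphabetical) gets sent to the lowest-numbered state that keeps every Accept/Reject pair distinguishable — a pair clashes when both reach the same state with identical unread suffix — and to a fresh state only if none does.
a: 0a undefined. 0a->0: ok.
b: 0b undefined. 0b->0: no, babca/ca meet in 0 with "ca" left. Open state 1: 0b->1.
c: 0c undefined. 0c->0: no, aaacac/ca meet in 0. 0c->1: ok.
ba: 1a undefined. 1a->0: no, aaacac/c meet in 1. 1a->1: ok.
bb: 1b undefined. 1b->0: no, babca/ca meet in 1. 1b->1: no, aaacac/bbac meet in 1 with "c" left. Open state 2: 1b->2.
cc: 1c undefined. 1c->0: ok.
bba: 2a undefined. 2a->0: ok.
bbb: 2b undefined. 2b->0: ok.
babc: 2c undefined. 2c->0: ok.
All examples now run through 3 states with every (state, symbol) defined. Accept strings end in {0}, Reject strings end in {1,2}; accept={0}.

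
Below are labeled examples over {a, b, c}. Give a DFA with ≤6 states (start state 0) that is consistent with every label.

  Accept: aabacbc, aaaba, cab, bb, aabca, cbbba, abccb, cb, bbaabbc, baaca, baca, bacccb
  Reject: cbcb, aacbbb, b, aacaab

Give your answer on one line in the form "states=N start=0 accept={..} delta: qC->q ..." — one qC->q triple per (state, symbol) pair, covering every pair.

states=4 start=0 accept={0,2,3} delta: 0a->0 0b->1 0c->1 1a->2 1b->2 1c->0 2a->0 2b->0 2c->3 3a->0 3b->1 3c->0

Grow the machine one transition at a time. Run the examples from 0; the earliest place one falls off (shortest prefix, ties alphabetical) gets sent to the lowest-numbered state that keeps every Accept/Reject pair distinguishable — a pair clashes when both reach the same state with identical unread suffix — and to a fresh state only if none does.
a: 0a undefined. 0a->0: ok.
b: 0b undefined. 0b->0: no, aaaba/b meet in 0. Open state 1: 0b->1.
c: 0c undefined. 0c->0: no, cab/b meet in 1. 0c->1: ok.
ba: 1a undefined. 1a->0: no, cab/b meet in 1. 1a->1: no, aaaba/b meet in 1. Open state 2: 1a->2.
bb: 1b undefined. 1b->0: no, bb/cbcb meet in 0. 1b->1: no, bb/aacbbb meet in 1. 1b->2: ok.
abc: 1c undefined. 1c->0: ok.
baa: 2a undefined. 2a->0: ok.
bac: 2c undefined. 2c->0: no, bacccb/cbcb meet in 1. 2c->1: no, aabacbc/b meet in 1. 2c->2: no, cab/cbcb meet in 2 with "b" left. Open state 3: 2c->3.
cab: 2b undefined. 2b->0: ok.
baca: 3a undefined. 3a->0: ok.
bacc: 3c undefined. 3c->0: ok.
cbcb: 3b undefined. 3b->0: no, aabacbc/aacbbb meet in 1. 3b->1: ok.
All examples now run through 4 states with every (state, symbol) defined. Accept strings end in {0,2,3}, Reject strings end in {1}; accept={0,2,3}.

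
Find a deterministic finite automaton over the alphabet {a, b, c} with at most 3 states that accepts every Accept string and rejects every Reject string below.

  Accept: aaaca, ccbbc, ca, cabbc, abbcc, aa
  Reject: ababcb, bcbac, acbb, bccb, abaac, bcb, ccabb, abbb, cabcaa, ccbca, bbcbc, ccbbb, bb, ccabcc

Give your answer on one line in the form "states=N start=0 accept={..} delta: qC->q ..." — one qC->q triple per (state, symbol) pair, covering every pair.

State merging on the prefix tree: take the shortest (then alphabetical) example prefix whose next move is undefined and point that move at state 0, else 1, else 2, ...; a target is out if some Accept/Reject pair would then sit in one state with the same input left (inseparable). If every existing state is out, open a new one.
a: 0a undefined. 0a->0: ok.
b: 0b undefined. 0b->0: no, aa/abbb meet in 0. Open state 1: 0b->1.
c: 0c undefined. 0c->0: ok.
bb: 1b undefined. 1b->0: no, aaaca/acbb meet in 0. 1b->1: no, abbcc/ccabcc meet in 1 with "cc" left. Open state 2: 1b->2.
bc: 1c undefined. 1c->0: no, aaaca/cabcaa meet in 0. 1c->1: ok.
aba: 1a undefined. 1a->0: no, aaaca/abaac meet in 0. 1a->1: ok.
bbc: 2c undefined. 2c->0: ok.
abbb: 2b undefined. 2b->0: no, aaaca/abbb meet in 0. 2b->1: ok.
bcba: 2a undefined. 2a->0: no, aaaca/bcbac meet in 0. 2a->1: ok.
All examples now run through 3 states with every (state, symbol) defined. Accept strings end in {0}, Reject strings end in {1,2}; accept={0}.

states=3 start=0 accept={0} delta: 0a->0 0b->1 0c->0 1a->1 1b->2 1c->1 2a->1 2b->1 2c->0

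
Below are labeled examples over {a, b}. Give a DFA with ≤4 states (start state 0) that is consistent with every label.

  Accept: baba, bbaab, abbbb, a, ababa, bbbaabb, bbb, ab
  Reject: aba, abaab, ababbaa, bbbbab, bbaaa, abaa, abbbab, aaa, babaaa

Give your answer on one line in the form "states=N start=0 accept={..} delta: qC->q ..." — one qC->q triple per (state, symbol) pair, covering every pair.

states=4 start=0 accept={0,1} delta: 0a->1 0b->2 1a->2 1b->1 2a->2 2b->3 3a->0 3b->0

Grow the machine one transition at a time. Run the examples from 0; the earliest place one falls off (shortest prefix, ties alphabetical) gets sent to the lowest-numbered state that keeps every Accept/Reject pair distinguishable — a pair clashes when both reach the same state with identical unread suffix — and to a fresh state only if none does.
a: 0a undefined. 0a->0: no, a/aaa meet in 0. Open state 1: 0a->1.
b: 0b undefined. 0b->0: no, baba/aba meet in 1 with "ba" left. 0b->1: no, bbaab/abaab meet in 1 with "baab" left. Open state 2: 0b->2.
aa: 1a undefined. 1a->0: no, a/aaa meet in 1. 1a->1: no, a/aaa meet in 1. 1a->2: ok.
ab: 1b undefined. 1b->0: no, a/aba meet in 1. 1b->1: ok.
ba: 2a undefined. 2a->0: no, baba/abaa meet in 0. 2a->1: no, baba/aba meet in 2. 2a->2: ok.
bb: 2b undefined. 2b->0: no, baba/bbbbab meet in 1. 2b->1: no, baba/aba meet in 2. 2b->2: no, baba/aba meet in 2. Open state 3: 2b->3.
bba: 3a undefined. 3a->0: ok.
bbb: 3b undefined. 3b->0: ok.
All examples now run through 4 states with every (state, symbol) defined. Accept strings end in {0,1}, Reject strings end in {2,3}; accept={0,1}.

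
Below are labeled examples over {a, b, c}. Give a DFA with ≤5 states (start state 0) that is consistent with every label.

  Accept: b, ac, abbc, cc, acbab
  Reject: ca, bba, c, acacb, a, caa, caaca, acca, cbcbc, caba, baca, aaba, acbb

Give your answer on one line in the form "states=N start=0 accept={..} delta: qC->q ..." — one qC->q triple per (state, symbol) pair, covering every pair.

states=4 start=0 accept={0,2} delta: 0a->1 0b->0 0c->1 1a->1 1b->1 1c->2 2a->1 2b->3 2c->0 3a->0 3b->1 3c->1

State merging on the prefix tree: take the shortest (then alphabetical) example prefix whose next move is undefined and point that move at state 0, else 1, else 2, ...; a target is out if some Accept/Reject pair would then sit in one state with the same input left (inseparable). If every existing state is out, open a new one.
a: 0a undefined. 0a->0: no, ac/c meet in 0 with "c" left. Open state 1: 0a->1.
b: 0b undefined. 0b->0: ok.
c: 0c undefined. 0c->0: no, b/c meet in 0. 0c->1: ok.
aa: 1a undefined. 1a->0: no, b/ca meet in 0. 1a->1: ok.
ab: 1b undefined. 1b->0: no, abbc/ca meet in 1. 1b->1: ok.
ac: 1c undefined. 1c->0: no, b/acacb meet in 0. 1c->1: no, ac/ca meet in 1. Open state 2: 1c->2.
aca: 2a undefined. 2a->0: no, b/caaca meet in 0. 2a->1: ok.
acb: 2b undefined. 2b->0: no, b/acacb meet in 0. 2b->1: no, ac/cbcbc meet in 2. 2b->2: no, ac/acacb meet in 2. Open state 3: 2b->3.
acc: 2c undefined. 2c->0: ok.
acba: 3a undefined. 3a->0: ok.
acbb: 3b undefined. 3b->0: no, b/acbb meet in 0. 3b->1: ok.
cbcbc: 3c undefined. 3c->0: no, b/cbcbc meet in 0. 3c->1: ok.
All examples now run through 4 states with every (state, symbol) defined. Accept strings end in {0,2}, Reject strings end in {1,3}; accept={0,2}.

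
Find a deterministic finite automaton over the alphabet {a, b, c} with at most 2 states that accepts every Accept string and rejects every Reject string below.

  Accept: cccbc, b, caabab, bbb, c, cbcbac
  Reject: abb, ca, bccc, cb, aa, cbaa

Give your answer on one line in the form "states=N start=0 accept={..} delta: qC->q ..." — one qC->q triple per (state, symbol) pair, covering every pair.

states=2 start=0 accept={1} delta: 0a->0 0b->1 0c->1 1a->0 1b->0 1c->0

Fold the examples into a partial DFA from state 0: repeatedly fix the first undefined (state, symbol) met by the shortest-then-alphabetical prefix, trying targets in increasing order and rejecting any under which an Accept and a Reject string meet in one state with the same remainder; add a state when all current targets are rejected. Accepting states are where Accept strings end.
a: 0a undefined. 0a->0: ok.
b: 0b undefined. 0b->0: no, b/abb meet in 0. Open state 1: 0b->1.
c: 0c undefined. 0c->0: no, b/cb meet in 1. 0c->1: ok.
bb: 1b undefined. 1b->0: ok.
bc: 1c undefined. 1c->0: ok.
ca: 1a undefined. 1a->0: ok.
All examples now run through 2 states with every (state, symbol) defined. Accept strings end in {1}, Reject strings end in {0}; accept={1}.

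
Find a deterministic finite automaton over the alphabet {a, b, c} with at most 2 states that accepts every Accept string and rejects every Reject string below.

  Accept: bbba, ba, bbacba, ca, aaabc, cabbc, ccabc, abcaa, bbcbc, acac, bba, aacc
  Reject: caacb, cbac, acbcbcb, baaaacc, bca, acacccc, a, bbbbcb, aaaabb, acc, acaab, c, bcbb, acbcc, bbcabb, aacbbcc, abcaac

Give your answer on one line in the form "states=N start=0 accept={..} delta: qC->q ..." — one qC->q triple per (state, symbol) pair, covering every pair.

states=2 start=0 accept={0} delta: 0a->1 0b->1 0c->1 1a->0 1b->1 1c->0

Fold the examples into a partial DFA from state 0: repeatedly fix the first undefined (state, symbol) met by the shortest-then-alphabetical prefix, trying targets in increasing order and rejecting any under which an Accept and a Reject string meet in one state with the same remainder; add a state when all current targets are rejected. Accepting states are where Accept strings end.
a: 0a undefined. 0a->0: no, aacc/acc meet in 0 with "cc" left. Open state 1: 0a->1.
b: 0b undefined. 0b->0: no, bbba/a meet in 1. 0b->1: ok.
c: 0c undefined. 0c->0: no, ca/a meet in 1. 0c->1: ok.
aa: 1a undefined. 1a->0: ok.
ab: 1b undefined. 1b->0: no, bbba/bbbbcb meet in 0. 1b->1: ok.
ac: 1c undefined. 1c->0: ok.
All examples now run through 2 states with every (state, symbol) defined. Accept strings end in {0}, Reject strings end in {1}; accept={0}.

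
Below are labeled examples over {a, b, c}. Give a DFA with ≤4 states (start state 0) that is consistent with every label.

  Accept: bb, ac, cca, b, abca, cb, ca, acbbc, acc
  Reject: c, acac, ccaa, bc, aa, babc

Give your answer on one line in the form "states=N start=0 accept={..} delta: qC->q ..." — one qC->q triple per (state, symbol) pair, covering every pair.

states=4 start=0 accept={0,3} delta: 0a->1 0b->0 0c->2 1a->1 1b->0 1c->3 2a->0 2b->0 2c->2 3a->0 3b->3 3c->0

Fold the examples into a partial DFA from state 0: repeatedly fix the first undefined (state, symbol) met by the shortest-then-alphabetical prefix, trying targets in increasing order and rejecting any under which an Accept and a Reject string meet in one state with the same remainder; add a state when all current targets are rejected. Accepting states are where Accept strings end.
a: 0a undefined. 0a->0: no, ac/c meet in 0 with "c" left. Open state 1: 0a->1.
b: 0b undefined. 0b->0: ok.
c: 0c undefined. 0c->0: no, bb/c meet in 0. 0c->1: no, ca/aa meet in 1 with "a" left. Open state 2: 0c->2.
aa: 1a undefined. 1a->0: no, bb/aa meet in 0. 1a->1: ok.
ab: 1b undefined. 1b->0: ok.
ac: 1c undefined. 1c->0: no, bb/acac meet in 0. 1c->1: no, ac/acac meet in 1. 1c->2: no, ac/c meet in 2. Open state 3: 1c->3.
ca: 2a undefined. 2a->0: ok.
cb: 2b undefined. 2b->0: ok.
cc: 2c undefined. 2c->0: no, cca/ccaa meet in 1. 2c->1: no, cca/ccaa meet in 1. 2c->2: ok.
aca: 3a undefined. 3a->0: ok.
acb: 3b undefined. 3b->0: no, acbbc/c meet in 2. 3b->1: no, acbbc/c meet in 2. 3b->2: no, acbbc/c meet in 2. 3b->3: ok.
acc: 3c undefined. 3c->0: ok.
All examples now run through 4 states with every (state, symbol) defined. Accept strings end in {0,3}, Reject strings end in {1,2}; accept={0,3}.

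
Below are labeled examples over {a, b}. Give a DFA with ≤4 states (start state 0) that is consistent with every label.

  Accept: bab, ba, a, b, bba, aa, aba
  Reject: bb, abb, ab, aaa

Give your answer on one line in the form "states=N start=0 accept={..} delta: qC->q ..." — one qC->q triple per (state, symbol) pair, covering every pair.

Grow the machine one transition at a time. Run the examples from 0; the earliest place one falls off (shortest prefix, ties alphabetical) gets sent to the lowest-numbered state that keeps every Accept/Reject pair distinguishable — a pair clashes when both reach the same state with identical unread suffix — and to a fresh state only if none does.
a: 0a undefined. 0a->0: no, a/aaa meet in 0. Open state 1: 0a->1.
b: 0b undefined. 0b->0: no, bab/ab meet in 1 with "b" left. 0b->1: ok.
aa: 1a undefined. 1a->0: no, bab/aaa meet in 1. 1a->1: no, bab/bb meet in 1 with "b" left. Open state 2: 1a->2.
ab: 1b undefined. 1b->0: no, a/abb meet in 1. 1b->1: no, a/bb meet in 1. 1b->2: no, bab/abb meet in 2 with "b" left. Open state 3: 1b->3.
aaa: 2a undefined. 2a->0: ok.
aba: 3a undefined. 3a->0: no, bba/aaa meet in 0. 3a->1: ok.
abb: 3b undefined. 3b->0: ok.
bab: 2b undefined. 2b->0: no, bab/abb meet in 0. 2b->1: ok.
All examples now run through 4 states with every (state, symbol) defined. Accept strings end in {1,2}, Reject strings end in {0,3}; accept={1,2}.

states=4 start=0 accept={1,2} delta: 0a->1 0b->1 1a->2 1b->3 2a->0 2b->1 3a->1 3b->0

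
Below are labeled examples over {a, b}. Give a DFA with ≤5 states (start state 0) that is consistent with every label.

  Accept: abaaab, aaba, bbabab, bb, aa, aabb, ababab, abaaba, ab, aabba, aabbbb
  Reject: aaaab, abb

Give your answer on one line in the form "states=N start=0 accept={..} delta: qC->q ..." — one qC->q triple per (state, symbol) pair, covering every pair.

states=4 start=0 accept={0,1,2} delta: 0a->1 0b->0 1a->2 1b->2 2a->1 2b->3 3a->0 3b->0

Fold the examples into a partial DFA from state 0: repeatedly fix the first undefined (state, symbol) met by the shortest-then-alphabetical prefix, trying targets in increasing order and rejecting any under which an Accept and a Reject string meet in one state with the same remainder; add a state when all current targets are rejected. Accepting states are where Accept strings end.
a: 0a undefined. 0a->0: no, bb/abb meet in 0 with "bb" left. Open state 1: 0a->1.
b: 0b undefined. 0b->0: ok.
aa: 1a undefined. 1a->0: no, bb/aaaab meet in 0. 1a->1: no, aabb/abb meet in 1 with "bb" left. Open state 2: 1a->2.
ab: 1b undefined. 1b->0: no, bbabab/abb meet in 0. 1b->1: no, abaaab/aaaab meet in 2 with "aab" left. 1b->2: ok.
aaa: 2a undefined. 2a->0: no, abaaab/abb meet in 2 with "b" left. 2a->1: ok.
aab: 2b undefined. 2b->0: no, bb/aaaab meet in 0. 2b->1: no, aabba/aaaab meet in 1. 2b->2: no, abaaab/aaaab meet in 2. Open state 3: 2b->3.
aaba: 3a undefined. 3a->0: ok.
aabb: 3b undefined. 3b->0: ok.
All examples now run through 4 states with every (state, symbol) defined. Accept strings end in {0,1,2}, Reject strings end in {3}; accept={0,1,2}.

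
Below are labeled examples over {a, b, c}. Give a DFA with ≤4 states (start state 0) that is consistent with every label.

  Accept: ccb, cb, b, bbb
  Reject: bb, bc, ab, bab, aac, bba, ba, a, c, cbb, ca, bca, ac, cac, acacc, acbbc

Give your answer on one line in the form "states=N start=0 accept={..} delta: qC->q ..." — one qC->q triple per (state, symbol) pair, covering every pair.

states=3 start=0 accept={2} delta: 0a->1 0b->2 0c->0 1a->0 1b->0 1c->0 2a->1 2b->0 2c->0

State merging on the prefix tree: take the shortest (then alphabetical) example prefix whose next move is undefined and point that move at state 0, else 1, else 2, ...; a target is out if some Accept/Reject pair would then sit in one state with the same input left (inseparable). If every existing state is out, open a new one.
a: 0a undefined. 0a->0: no, b/ab meet in 0 with "b" left. Open state 1: 0a->1.
b: 0b undefined. 0b->0: no, b/bb meet in 0. 0b->1: no, b/a meet in 1. Open state 2: 0b->2.
c: 0c undefined. 0c->0: ok.
aa: 1a undefined. 1a->0: ok.
ab: 1b undefined. 1b->0: ok.
ac: 1c undefined. 1c->0: ok.
ba: 2a undefined. 2a->0: no, ccb/bab meet in 2. 2a->1: ok.
bb: 2b undefined. 2b->0: ok.
bc: 2c undefined. 2c->0: ok.
All examples now run through 3 states with every (state, symbol) defined. Accept strings end in {2}, Reject strings end in {0,1}; accept={2}.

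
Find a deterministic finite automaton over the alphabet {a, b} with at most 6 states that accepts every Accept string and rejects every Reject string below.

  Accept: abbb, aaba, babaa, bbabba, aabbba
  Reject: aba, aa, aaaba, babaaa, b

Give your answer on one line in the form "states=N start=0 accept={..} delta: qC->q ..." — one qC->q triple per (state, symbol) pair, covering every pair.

Fold the examples into a partial DFA from state 0: repeatedly fix the first undefined (state, symbol) met by the shortest-then-alphabetical prefix, trying targets in increasing order and rejecting any under which an Accept and a Reject string meet in one state with the same remainder; add a state when all current targets are rejected. Accepting states are where Accept strings end.
a: 0a undefined. 0a->0: no, aaba/aba meet in 0 with "ba" left. Open state 1: 0a->1.
b: 0b undefined. 0b->0: ok.
aa: 1a undefined. 1a->0: ok.
ab: 1b undefined. 1b->0: no, abbb/aa meet in 0. 1b->1: no, bbabba/aba meet in 0. Open state 2: 1b->2.
aba: 2a undefined. 2a->0: ok.
abb: 2b undefined. 2b->0: no, abbb/aba meet in 0. 2b->1: no, bbabba/aba meet in 0. 2b->2: no, bbabba/aba meet in 0. Open state 3: 2b->3.
abbb: 3b undefined. 3b->0: no, abbb/aba meet in 0. 3b->1: ok.
bbabba: 3a undefined. 3a->0: no, bbabba/aba meet in 0. 3a->1: ok.
All examples now run through 4 states with every (state, symbol) defined. Accept strings end in {1}, Reject strings end in {0}; accept={1}.

states=4 start=0 accept={1} delta: 0a->1 0b->0 1a->0 1b->2 2a->0 2b->3 3a->1 3b->1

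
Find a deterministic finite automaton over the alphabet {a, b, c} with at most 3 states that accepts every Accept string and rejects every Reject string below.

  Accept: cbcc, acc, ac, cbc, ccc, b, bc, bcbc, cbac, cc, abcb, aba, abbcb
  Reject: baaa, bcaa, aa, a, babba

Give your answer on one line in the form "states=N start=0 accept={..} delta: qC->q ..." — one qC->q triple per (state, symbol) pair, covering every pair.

states=3 start=0 accept={1,2} delta: 0a->0 0b->1 0c->1 1a->2 1b->1 1c->1 2a->0 2b->2 2c->1

State merging on the prefix tree: take the shortest (then alphabetical) example prefix whose next move is undefined and point that move at state 0, else 1, else 2, ...; a target is out if some Accept/Reject pair would then sit in one state with the same input left (inseparable). If every existing state is out, open a new one.
a: 0a undefined. 0a->0: ok.
b: 0b undefined. 0b->0: no, b/baaa meet in 0. Open state 1: 0b->1.
c: 0c undefined. 0c->0: no, acc/aa meet in 0. 0c->1: ok.
ba: 1a undefined. 1a->0: no, aba/baaa meet in 0. 1a->1: no, ac/baaa meet in 1. Open state 2: 1a->2.
bc: 1c undefined. 1c->0: no, acc/bcaa meet in 0. 1c->1: ok.
cb: 1b undefined. 1b->0: no, abcb/aa meet in 0. 1b->1: ok.
baa: 2a undefined. 2a->0: ok.
bab: 2b undefined. 2b->0: no, aba/babba meet in 2. 2b->1: no, aba/babba meet in 2. 2b->2: ok.
cbac: 2c undefined. 2c->0: no, cbac/baaa meet in 0. 2c->1: ok.
All examples now run through 3 states with every (state, symbol) defined. Accept strings end in {1,2}, Reject strings end in {0}; accept={1,2}.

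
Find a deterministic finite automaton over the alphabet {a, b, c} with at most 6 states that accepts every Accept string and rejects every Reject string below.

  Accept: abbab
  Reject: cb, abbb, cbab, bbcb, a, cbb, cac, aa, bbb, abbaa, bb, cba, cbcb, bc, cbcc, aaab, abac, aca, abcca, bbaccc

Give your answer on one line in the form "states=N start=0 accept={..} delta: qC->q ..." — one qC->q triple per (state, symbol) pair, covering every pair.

states=4 start=0 accept={3} delta: 0a->0 0b->1 0c->0 1a->0 1b->2 1c->0 2a->3 2b->0 2c->0 3a->0 3b->3 3c->0

Fold the examples into a partial DFA from state 0: repeatedly fix the first undefined (state, symbol) met by the shortest-then-alphabetical prefix, trying targets in increasing order and rejecting any under which an Accept and a Reject string meet in one state with the same remainder; add a state when all current targets are rejected. Accepting states are where Accept strings end.
a: 0a undefined. 0a->0: ok.
b: 0b undefined. 0b->0: no, abbab/abbb meet in 0. Open state 1: 0b->1.
c: 0c undefined. 0c->0: ok.
bb: 1b undefined. 1b->0: no, abbab/cb meet in 1. 1b->1: no, abbab/cbab meet in 1 with "ab" left. Open state 2: 1b->2.
bc: 1c undefined. 1c->0: ok.
aba: 1a undefined. 1a->0: ok.
bba: 2a undefined. 2a->0: no, abbab/cb meet in 1. 2a->1: no, abbab/cbb meet in 2. 2a->2: no, abbab/abbb meet in 2 with "b" left. Open state 3: 2a->3.
bbb: 2b undefined. 2b->0: ok.
bbc: 2c undefined. 2c->0: ok.
bbac: 3c undefined. 3c->0: ok.
abbaa: 3a undefined. 3a->0: ok.
abbab: 3b undefined. 3b->0: no, abbab/abbb meet in 0. 3b->1: no, abbab/cb meet in 1. 3b->2: no, abbab/cbb meet in 2. 3b->3: ok.
All examples now run through 4 states with every (state, symbol) defined. Accept strings end in {3}, Reject strings end in {0,1,2}; accept={3}.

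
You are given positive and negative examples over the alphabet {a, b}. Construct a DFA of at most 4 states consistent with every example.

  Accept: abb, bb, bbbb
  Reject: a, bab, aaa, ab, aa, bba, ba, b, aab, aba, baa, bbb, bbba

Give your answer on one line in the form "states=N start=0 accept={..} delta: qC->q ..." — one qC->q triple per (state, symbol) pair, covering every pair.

Grow the machine one transition at a time. Run the examples from 0; the earliest place one falls off (shortest prefix, ties alphabetical) gets sent to the lowest-numbered state that keeps every Accept/Reject pair distinguishable — a pair clashes when both reach the same state with identical unread suffix — and to a fresh state only if none does.
a: 0a undefined. 0a->0: ok.
b: 0b undefined. 0b->0: no, abb/a meet in 0. Open state 1: 0b->1.
ba: 1a undefined. 1a->0: ok.
bb: 1b undefined. 1b->0: no, abb/a meet in 0. 1b->1: no, abb/bab meet in 1. Open state 2: 1b->2.
bba: 2a undefined. 2a->0: ok.
bbb: 2b undefined. 2b->0: no, bbbb/bab meet in 1. 2b->1: ok.
All examples now run through 3 states with every (state, symbol) defined. Accept strings end in {2}, Reject strings end in {0,1}; accept={2}.

states=3 start=0 accept={2} delta: 0a->0 0b->1 1a->0 1b->2 2a->0 2b->1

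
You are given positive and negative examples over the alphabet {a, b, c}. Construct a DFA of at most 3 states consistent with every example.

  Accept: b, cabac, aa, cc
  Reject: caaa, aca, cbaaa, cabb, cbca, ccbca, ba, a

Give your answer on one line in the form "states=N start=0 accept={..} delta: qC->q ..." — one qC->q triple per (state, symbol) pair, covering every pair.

states=2 start=0 accept={0} delta: 0a->1 0b->0 0c->0 1a->0 1b->1 1c->0

Grow the machine one transition at a time. Run the examples from 0; the earliest place one falls off (shortest prefix, ties alphabetical) gets sent to the lowest-numbered state that keeps every Accept/Reject pair distinguishable — a pair clashes when both reach the same state with identical unread suffix — and to a fresh state only if none does.
a: 0a undefined. 0a->0: no, aa/a meet in 0. Open state 1: 0a->1.
b: 0b undefined. 0b->0: ok.
c: 0c undefined. 0c->0: ok.
aa: 1a undefined. 1a->0: ok.
ac: 1c undefined. 1c->0: ok.
cab: 1b undefined. 1b->0: no, b/cabb meet in 0. 1b->1: ok.
All examples now run through 2 states with every (state, symbol) defined. Accept strings end in {0}, Reject strings end in {1}; accept={0}.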